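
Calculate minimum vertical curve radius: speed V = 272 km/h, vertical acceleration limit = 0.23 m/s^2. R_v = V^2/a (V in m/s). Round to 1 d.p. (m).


Convert speed: V = 272 / 3.6 = 75.5556 m/s
V^2 = 5708.642 m^2/s^2
R_v = 5708.642 / 0.23
R_v = 24820.2 m

24820.2


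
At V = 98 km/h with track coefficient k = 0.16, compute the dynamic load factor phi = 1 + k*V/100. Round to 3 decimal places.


phi = 1 + k * V / 100
phi = 1 + 0.16 * 98 / 100
phi = 1 + 0.1568
phi = 1.157

1.157


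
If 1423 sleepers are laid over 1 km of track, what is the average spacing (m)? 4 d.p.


Spacing = 1000 m / number of sleepers
Spacing = 1000 / 1423
Spacing = 0.7027 m

0.7027


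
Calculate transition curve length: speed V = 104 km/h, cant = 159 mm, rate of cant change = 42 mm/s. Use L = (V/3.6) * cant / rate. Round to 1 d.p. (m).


Convert speed: V = 104 / 3.6 = 28.8889 m/s
L = 28.8889 * 159 / 42
L = 4593.3333 / 42
L = 109.4 m

109.4


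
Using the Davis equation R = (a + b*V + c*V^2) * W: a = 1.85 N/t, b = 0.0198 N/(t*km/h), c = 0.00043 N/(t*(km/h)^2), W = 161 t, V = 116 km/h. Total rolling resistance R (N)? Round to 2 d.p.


b*V = 0.0198 * 116 = 2.2968
c*V^2 = 0.00043 * 13456 = 5.78608
R_per_t = 1.85 + 2.2968 + 5.78608 = 9.93288 N/t
R_total = 9.93288 * 161 = 1599.19 N

1599.19


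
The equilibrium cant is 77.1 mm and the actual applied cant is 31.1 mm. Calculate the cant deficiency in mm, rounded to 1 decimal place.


Cant deficiency = equilibrium cant - actual cant
CD = 77.1 - 31.1
CD = 46.0 mm

46.0


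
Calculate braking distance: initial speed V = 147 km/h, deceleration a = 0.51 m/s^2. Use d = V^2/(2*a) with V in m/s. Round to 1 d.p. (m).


Convert speed: V = 147 / 3.6 = 40.8333 m/s
V^2 = 1667.3611
d = 1667.3611 / (2 * 0.51)
d = 1667.3611 / 1.02
d = 1634.7 m

1634.7


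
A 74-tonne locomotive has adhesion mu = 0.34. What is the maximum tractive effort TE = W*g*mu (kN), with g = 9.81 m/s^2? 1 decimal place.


TE_max = W * g * mu
TE_max = 74 * 9.81 * 0.34
TE_max = 725.94 * 0.34
TE_max = 246.8 kN

246.8


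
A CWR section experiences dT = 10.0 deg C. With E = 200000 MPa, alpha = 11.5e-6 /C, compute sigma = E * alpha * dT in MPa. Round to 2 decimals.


sigma = E * alpha * dT
sigma = 200000 * 11.5e-6 * 10.0
sigma = 2.3 * 10.0
sigma = 23.00 MPa

23.00


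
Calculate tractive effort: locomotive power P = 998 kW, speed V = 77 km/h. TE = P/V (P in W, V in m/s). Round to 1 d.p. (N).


Convert: P = 998 kW = 998000 W
V = 77 / 3.6 = 21.3889 m/s
TE = 998000 / 21.3889
TE = 46659.7 N

46659.7


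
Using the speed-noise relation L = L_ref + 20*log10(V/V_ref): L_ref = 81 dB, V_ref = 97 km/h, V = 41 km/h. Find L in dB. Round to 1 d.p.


V/V_ref = 41 / 97 = 0.42268
log10(0.42268) = -0.373988
20 * -0.373988 = -7.4798
L = 81 + -7.4798 = 73.5 dB

73.5


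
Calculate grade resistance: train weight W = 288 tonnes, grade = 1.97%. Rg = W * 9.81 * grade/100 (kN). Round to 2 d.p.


Rg = W * 9.81 * grade / 100
Rg = 288 * 9.81 * 1.97 / 100
Rg = 2825.28 * 0.0197
Rg = 55.66 kN

55.66


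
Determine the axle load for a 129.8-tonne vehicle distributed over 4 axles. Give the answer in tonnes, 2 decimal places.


Load per axle = total weight / number of axles
Load = 129.8 / 4
Load = 32.45 tonnes

32.45


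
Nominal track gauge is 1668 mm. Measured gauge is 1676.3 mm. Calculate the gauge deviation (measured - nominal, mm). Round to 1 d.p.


Deviation = measured - nominal
Deviation = 1676.3 - 1668
Deviation = 8.3 mm

8.3


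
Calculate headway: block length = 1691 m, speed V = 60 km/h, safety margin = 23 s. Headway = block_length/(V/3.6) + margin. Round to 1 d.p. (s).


V = 60 / 3.6 = 16.6667 m/s
Block traversal time = 1691 / 16.6667 = 101.46 s
Headway = 101.46 + 23
Headway = 124.5 s

124.5


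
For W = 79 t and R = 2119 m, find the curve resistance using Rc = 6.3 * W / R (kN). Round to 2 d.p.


Rc = 6.3 * W / R
Rc = 6.3 * 79 / 2119
Rc = 497.7 / 2119
Rc = 0.23 kN

0.23


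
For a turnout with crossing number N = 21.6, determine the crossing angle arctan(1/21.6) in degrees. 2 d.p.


1/N = 1/21.6 = 0.046296
angle = arctan(0.046296) = 0.046263 rad
angle = 0.046263 * 180/pi = 2.65 degrees

2.65


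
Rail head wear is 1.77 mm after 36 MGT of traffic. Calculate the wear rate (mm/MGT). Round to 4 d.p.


Wear rate = total wear / cumulative tonnage
Rate = 1.77 / 36
Rate = 0.0492 mm/MGT

0.0492


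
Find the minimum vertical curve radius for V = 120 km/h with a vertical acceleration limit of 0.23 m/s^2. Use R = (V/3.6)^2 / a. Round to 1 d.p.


Convert speed: V = 120 / 3.6 = 33.3333 m/s
V^2 = 1111.1111 m^2/s^2
R_v = 1111.1111 / 0.23
R_v = 4830.9 m

4830.9


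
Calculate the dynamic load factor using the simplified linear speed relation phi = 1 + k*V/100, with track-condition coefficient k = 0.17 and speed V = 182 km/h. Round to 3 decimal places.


phi = 1 + k * V / 100
phi = 1 + 0.17 * 182 / 100
phi = 1 + 0.3094
phi = 1.309

1.309


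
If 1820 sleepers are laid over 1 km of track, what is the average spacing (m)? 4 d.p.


Spacing = 1000 m / number of sleepers
Spacing = 1000 / 1820
Spacing = 0.5495 m

0.5495


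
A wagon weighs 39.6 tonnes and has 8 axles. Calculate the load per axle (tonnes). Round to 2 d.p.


Load per axle = total weight / number of axles
Load = 39.6 / 8
Load = 4.95 tonnes

4.95


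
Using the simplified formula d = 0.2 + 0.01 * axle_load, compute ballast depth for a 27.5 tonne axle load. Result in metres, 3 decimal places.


d = 0.2 + 0.01 * 27.5
d = 0.2 + 0.275
d = 0.475 m

0.475


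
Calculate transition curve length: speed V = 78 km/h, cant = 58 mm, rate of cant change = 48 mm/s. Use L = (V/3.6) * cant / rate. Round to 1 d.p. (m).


Convert speed: V = 78 / 3.6 = 21.6667 m/s
L = 21.6667 * 58 / 48
L = 1256.6667 / 48
L = 26.2 m

26.2


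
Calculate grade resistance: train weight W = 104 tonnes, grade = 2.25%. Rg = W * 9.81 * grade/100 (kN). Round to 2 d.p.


Rg = W * 9.81 * grade / 100
Rg = 104 * 9.81 * 2.25 / 100
Rg = 1020.24 * 0.0225
Rg = 22.96 kN

22.96


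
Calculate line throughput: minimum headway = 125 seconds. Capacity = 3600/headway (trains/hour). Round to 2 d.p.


Capacity = 3600 / headway
Capacity = 3600 / 125
Capacity = 28.80 trains/hour

28.80


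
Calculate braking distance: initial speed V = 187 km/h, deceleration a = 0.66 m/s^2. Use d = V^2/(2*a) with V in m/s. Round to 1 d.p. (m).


Convert speed: V = 187 / 3.6 = 51.9444 m/s
V^2 = 2698.2253
d = 2698.2253 / (2 * 0.66)
d = 2698.2253 / 1.32
d = 2044.1 m

2044.1


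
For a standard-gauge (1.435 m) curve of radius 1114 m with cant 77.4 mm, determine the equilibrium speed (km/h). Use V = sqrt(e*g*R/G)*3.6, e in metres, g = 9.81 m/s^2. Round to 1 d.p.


Convert cant: e = 77.4 mm = 0.0774 m
V_ms = sqrt(0.0774 * 9.81 * 1114 / 1.435)
V_ms = sqrt(589.444959) = 24.2785 m/s
V = 24.2785 * 3.6 = 87.4 km/h

87.4


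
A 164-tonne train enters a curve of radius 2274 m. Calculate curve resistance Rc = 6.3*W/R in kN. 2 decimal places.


Rc = 6.3 * W / R
Rc = 6.3 * 164 / 2274
Rc = 1033.2 / 2274
Rc = 0.45 kN

0.45


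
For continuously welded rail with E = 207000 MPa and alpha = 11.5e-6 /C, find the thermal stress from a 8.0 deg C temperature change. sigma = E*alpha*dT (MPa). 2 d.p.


sigma = E * alpha * dT
sigma = 207000 * 11.5e-6 * 8.0
sigma = 2.3805 * 8.0
sigma = 19.04 MPa

19.04


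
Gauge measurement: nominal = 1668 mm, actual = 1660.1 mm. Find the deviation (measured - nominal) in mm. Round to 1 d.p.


Deviation = measured - nominal
Deviation = 1660.1 - 1668
Deviation = -7.9 mm

-7.9


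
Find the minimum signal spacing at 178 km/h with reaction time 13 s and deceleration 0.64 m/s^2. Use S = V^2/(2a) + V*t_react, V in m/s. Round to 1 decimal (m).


V = 178 / 3.6 = 49.4444 m/s
Braking distance = 49.4444^2 / (2*0.64) = 1909.9633 m
Sighting distance = 49.4444 * 13 = 642.7778 m
S = 1909.9633 + 642.7778 = 2552.7 m

2552.7


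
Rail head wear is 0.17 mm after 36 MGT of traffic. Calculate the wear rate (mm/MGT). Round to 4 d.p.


Wear rate = total wear / cumulative tonnage
Rate = 0.17 / 36
Rate = 0.0047 mm/MGT

0.0047


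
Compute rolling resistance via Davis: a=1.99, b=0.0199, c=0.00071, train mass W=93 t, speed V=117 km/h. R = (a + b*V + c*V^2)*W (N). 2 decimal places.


b*V = 0.0199 * 117 = 2.3283
c*V^2 = 0.00071 * 13689 = 9.71919
R_per_t = 1.99 + 2.3283 + 9.71919 = 14.03749 N/t
R_total = 14.03749 * 93 = 1305.49 N

1305.49


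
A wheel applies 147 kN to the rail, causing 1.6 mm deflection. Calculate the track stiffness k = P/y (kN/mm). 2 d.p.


Track stiffness k = P / y
k = 147 / 1.6
k = 91.88 kN/mm

91.88


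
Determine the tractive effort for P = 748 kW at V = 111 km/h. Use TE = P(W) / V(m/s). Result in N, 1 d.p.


Convert: P = 748 kW = 748000 W
V = 111 / 3.6 = 30.8333 m/s
TE = 748000 / 30.8333
TE = 24259.5 N

24259.5


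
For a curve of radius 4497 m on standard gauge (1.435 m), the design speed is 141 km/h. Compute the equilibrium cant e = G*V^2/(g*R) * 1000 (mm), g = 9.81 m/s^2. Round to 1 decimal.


Convert speed: V = 141 / 3.6 = 39.1667 m/s
Apply formula: e = 1.435 * 39.1667^2 / (9.81 * 4497)
e = 1.435 * 1534.0278 / 44115.57
e = 0.049899 m = 49.9 mm

49.9


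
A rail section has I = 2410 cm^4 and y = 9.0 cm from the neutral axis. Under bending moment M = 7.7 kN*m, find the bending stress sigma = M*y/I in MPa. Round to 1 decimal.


Convert units:
M = 7.7 kN*m = 7700000 N*mm
y = 9.0 cm = 90 mm
I = 2410 cm^4 = 24100000 mm^4
sigma = 7700000 * 90 / 24100000
sigma = 28.8 MPa

28.8


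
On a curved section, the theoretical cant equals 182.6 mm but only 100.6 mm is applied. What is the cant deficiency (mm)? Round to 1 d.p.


Cant deficiency = equilibrium cant - actual cant
CD = 182.6 - 100.6
CD = 82.0 mm

82.0


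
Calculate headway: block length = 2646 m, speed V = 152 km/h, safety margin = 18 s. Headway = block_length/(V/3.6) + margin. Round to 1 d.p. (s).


V = 152 / 3.6 = 42.2222 m/s
Block traversal time = 2646 / 42.2222 = 62.6684 s
Headway = 62.6684 + 18
Headway = 80.7 s

80.7


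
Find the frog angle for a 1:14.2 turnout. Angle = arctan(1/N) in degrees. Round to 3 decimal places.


1/N = 1/14.2 = 0.070423
angle = arctan(0.070423) = 0.070306 rad
angle = 0.070306 * 180/pi = 4.028 degrees

4.028


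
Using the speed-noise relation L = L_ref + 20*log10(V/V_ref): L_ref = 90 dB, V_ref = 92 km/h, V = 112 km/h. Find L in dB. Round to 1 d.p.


V/V_ref = 112 / 92 = 1.217391
log10(1.217391) = 0.08543
20 * 0.08543 = 1.7086
L = 90 + 1.7086 = 91.7 dB

91.7


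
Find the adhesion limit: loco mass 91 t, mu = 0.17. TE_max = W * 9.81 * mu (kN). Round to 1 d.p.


TE_max = W * g * mu
TE_max = 91 * 9.81 * 0.17
TE_max = 892.71 * 0.17
TE_max = 151.8 kN

151.8


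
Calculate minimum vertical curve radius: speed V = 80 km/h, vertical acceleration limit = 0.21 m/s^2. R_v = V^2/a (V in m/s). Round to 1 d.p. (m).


Convert speed: V = 80 / 3.6 = 22.2222 m/s
V^2 = 493.8272 m^2/s^2
R_v = 493.8272 / 0.21
R_v = 2351.6 m

2351.6


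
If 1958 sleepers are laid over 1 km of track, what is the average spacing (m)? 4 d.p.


Spacing = 1000 m / number of sleepers
Spacing = 1000 / 1958
Spacing = 0.5107 m

0.5107


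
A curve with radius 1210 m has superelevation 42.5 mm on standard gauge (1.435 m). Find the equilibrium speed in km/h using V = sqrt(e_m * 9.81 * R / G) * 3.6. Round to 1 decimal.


Convert cant: e = 42.5 mm = 0.0425 m
V_ms = sqrt(0.0425 * 9.81 * 1210 / 1.435)
V_ms = sqrt(351.553484) = 18.7498 m/s
V = 18.7498 * 3.6 = 67.5 km/h

67.5


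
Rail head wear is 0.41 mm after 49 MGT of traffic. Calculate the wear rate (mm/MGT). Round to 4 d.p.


Wear rate = total wear / cumulative tonnage
Rate = 0.41 / 49
Rate = 0.0084 mm/MGT

0.0084


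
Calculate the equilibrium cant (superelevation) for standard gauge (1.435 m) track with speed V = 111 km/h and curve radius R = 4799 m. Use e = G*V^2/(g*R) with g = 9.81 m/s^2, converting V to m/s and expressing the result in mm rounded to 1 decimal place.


Convert speed: V = 111 / 3.6 = 30.8333 m/s
Apply formula: e = 1.435 * 30.8333^2 / (9.81 * 4799)
e = 1.435 * 950.6944 / 47078.19
e = 0.028978 m = 29.0 mm

29.0


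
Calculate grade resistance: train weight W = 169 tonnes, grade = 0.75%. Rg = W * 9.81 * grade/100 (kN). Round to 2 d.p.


Rg = W * 9.81 * grade / 100
Rg = 169 * 9.81 * 0.75 / 100
Rg = 1657.89 * 0.0075
Rg = 12.43 kN

12.43


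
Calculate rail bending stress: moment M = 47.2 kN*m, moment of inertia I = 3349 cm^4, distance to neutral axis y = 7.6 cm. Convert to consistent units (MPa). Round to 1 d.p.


Convert units:
M = 47.2 kN*m = 47200000 N*mm
y = 7.6 cm = 76 mm
I = 3349 cm^4 = 33490000 mm^4
sigma = 47200000 * 76 / 33490000
sigma = 107.1 MPa

107.1


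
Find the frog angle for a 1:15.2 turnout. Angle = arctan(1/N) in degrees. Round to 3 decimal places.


1/N = 1/15.2 = 0.065789
angle = arctan(0.065789) = 0.065695 rad
angle = 0.065695 * 180/pi = 3.764 degrees

3.764


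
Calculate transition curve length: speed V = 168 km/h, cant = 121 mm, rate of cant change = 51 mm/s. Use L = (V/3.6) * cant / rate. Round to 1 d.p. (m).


Convert speed: V = 168 / 3.6 = 46.6667 m/s
L = 46.6667 * 121 / 51
L = 5646.6667 / 51
L = 110.7 m

110.7


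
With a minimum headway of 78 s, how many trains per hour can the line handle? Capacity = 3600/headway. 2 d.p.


Capacity = 3600 / headway
Capacity = 3600 / 78
Capacity = 46.15 trains/hour

46.15


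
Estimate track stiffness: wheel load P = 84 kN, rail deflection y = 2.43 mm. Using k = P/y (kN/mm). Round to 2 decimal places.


Track stiffness k = P / y
k = 84 / 2.43
k = 34.57 kN/mm

34.57


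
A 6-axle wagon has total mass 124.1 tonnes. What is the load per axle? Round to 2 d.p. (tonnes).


Load per axle = total weight / number of axles
Load = 124.1 / 6
Load = 20.68 tonnes

20.68


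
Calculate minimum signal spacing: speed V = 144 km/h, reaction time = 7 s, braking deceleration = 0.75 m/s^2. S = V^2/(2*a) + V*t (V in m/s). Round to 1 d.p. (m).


V = 144 / 3.6 = 40.0 m/s
Braking distance = 40.0^2 / (2*0.75) = 1066.6667 m
Sighting distance = 40.0 * 7 = 280.0 m
S = 1066.6667 + 280.0 = 1346.7 m

1346.7


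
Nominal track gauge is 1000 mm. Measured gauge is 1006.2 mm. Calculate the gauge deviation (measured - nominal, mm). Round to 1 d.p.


Deviation = measured - nominal
Deviation = 1006.2 - 1000
Deviation = 6.2 mm

6.2


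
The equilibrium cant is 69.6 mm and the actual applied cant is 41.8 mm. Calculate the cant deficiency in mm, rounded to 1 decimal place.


Cant deficiency = equilibrium cant - actual cant
CD = 69.6 - 41.8
CD = 27.8 mm

27.8


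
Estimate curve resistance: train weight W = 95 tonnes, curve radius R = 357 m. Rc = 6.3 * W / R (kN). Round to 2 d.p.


Rc = 6.3 * W / R
Rc = 6.3 * 95 / 357
Rc = 598.5 / 357
Rc = 1.68 kN

1.68


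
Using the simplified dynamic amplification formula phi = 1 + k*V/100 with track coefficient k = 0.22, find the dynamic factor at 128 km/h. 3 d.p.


phi = 1 + k * V / 100
phi = 1 + 0.22 * 128 / 100
phi = 1 + 0.2816
phi = 1.282

1.282


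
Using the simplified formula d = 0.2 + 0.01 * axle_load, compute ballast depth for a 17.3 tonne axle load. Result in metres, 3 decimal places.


d = 0.2 + 0.01 * 17.3
d = 0.2 + 0.173
d = 0.373 m

0.373


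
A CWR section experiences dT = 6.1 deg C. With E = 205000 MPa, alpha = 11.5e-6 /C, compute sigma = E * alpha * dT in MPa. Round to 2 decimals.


sigma = E * alpha * dT
sigma = 205000 * 11.5e-6 * 6.1
sigma = 2.3575 * 6.1
sigma = 14.38 MPa

14.38


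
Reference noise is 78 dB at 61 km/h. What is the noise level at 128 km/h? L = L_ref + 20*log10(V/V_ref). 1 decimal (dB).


V/V_ref = 128 / 61 = 2.098361
log10(2.098361) = 0.32188
20 * 0.32188 = 6.4376
L = 78 + 6.4376 = 84.4 dB

84.4


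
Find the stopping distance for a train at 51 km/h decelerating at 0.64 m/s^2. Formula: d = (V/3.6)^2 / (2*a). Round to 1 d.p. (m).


Convert speed: V = 51 / 3.6 = 14.1667 m/s
V^2 = 200.6944
d = 200.6944 / (2 * 0.64)
d = 200.6944 / 1.28
d = 156.8 m

156.8


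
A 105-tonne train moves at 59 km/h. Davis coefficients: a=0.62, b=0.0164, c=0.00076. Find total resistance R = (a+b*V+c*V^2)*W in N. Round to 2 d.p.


b*V = 0.0164 * 59 = 0.9676
c*V^2 = 0.00076 * 3481 = 2.64556
R_per_t = 0.62 + 0.9676 + 2.64556 = 4.23316 N/t
R_total = 4.23316 * 105 = 444.48 N

444.48


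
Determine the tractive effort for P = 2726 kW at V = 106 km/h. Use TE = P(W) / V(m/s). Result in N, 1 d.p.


Convert: P = 2726 kW = 2726000 W
V = 106 / 3.6 = 29.4444 m/s
TE = 2726000 / 29.4444
TE = 92581.1 N

92581.1


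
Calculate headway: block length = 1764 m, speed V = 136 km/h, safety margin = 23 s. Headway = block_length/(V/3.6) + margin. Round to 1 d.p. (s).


V = 136 / 3.6 = 37.7778 m/s
Block traversal time = 1764 / 37.7778 = 46.6941 s
Headway = 46.6941 + 23
Headway = 69.7 s

69.7


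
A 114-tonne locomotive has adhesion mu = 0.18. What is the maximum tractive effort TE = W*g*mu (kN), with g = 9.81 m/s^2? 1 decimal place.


TE_max = W * g * mu
TE_max = 114 * 9.81 * 0.18
TE_max = 1118.34 * 0.18
TE_max = 201.3 kN

201.3


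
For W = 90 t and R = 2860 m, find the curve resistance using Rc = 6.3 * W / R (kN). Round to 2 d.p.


Rc = 6.3 * W / R
Rc = 6.3 * 90 / 2860
Rc = 567.0 / 2860
Rc = 0.20 kN

0.20


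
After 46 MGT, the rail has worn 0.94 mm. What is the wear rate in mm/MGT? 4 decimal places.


Wear rate = total wear / cumulative tonnage
Rate = 0.94 / 46
Rate = 0.0204 mm/MGT

0.0204


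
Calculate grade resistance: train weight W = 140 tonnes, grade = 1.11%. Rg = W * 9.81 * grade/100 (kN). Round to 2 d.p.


Rg = W * 9.81 * grade / 100
Rg = 140 * 9.81 * 1.11 / 100
Rg = 1373.4 * 0.0111
Rg = 15.24 kN

15.24


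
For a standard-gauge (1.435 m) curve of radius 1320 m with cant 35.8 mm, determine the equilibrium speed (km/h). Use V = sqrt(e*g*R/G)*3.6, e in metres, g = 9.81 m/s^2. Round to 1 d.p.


Convert cant: e = 35.8 mm = 0.0358 m
V_ms = sqrt(0.0358 * 9.81 * 1320 / 1.435)
V_ms = sqrt(323.053213) = 17.9737 m/s
V = 17.9737 * 3.6 = 64.7 km/h

64.7


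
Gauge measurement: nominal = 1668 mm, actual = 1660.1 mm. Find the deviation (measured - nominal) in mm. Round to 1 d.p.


Deviation = measured - nominal
Deviation = 1660.1 - 1668
Deviation = -7.9 mm

-7.9


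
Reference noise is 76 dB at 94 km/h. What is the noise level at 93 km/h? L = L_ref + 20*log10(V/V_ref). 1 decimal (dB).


V/V_ref = 93 / 94 = 0.989362
log10(0.989362) = -0.004645
20 * -0.004645 = -0.0929
L = 76 + -0.0929 = 75.9 dB

75.9


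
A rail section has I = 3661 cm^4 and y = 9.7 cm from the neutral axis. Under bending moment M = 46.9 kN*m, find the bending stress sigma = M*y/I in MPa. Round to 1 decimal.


Convert units:
M = 46.9 kN*m = 46900000 N*mm
y = 9.7 cm = 97 mm
I = 3661 cm^4 = 36610000 mm^4
sigma = 46900000 * 97 / 36610000
sigma = 124.3 MPa

124.3


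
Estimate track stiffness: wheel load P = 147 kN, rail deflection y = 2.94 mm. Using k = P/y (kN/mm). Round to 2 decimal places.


Track stiffness k = P / y
k = 147 / 2.94
k = 50.00 kN/mm

50.00


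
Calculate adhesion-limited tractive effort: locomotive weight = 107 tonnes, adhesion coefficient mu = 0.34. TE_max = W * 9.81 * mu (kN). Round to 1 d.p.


TE_max = W * g * mu
TE_max = 107 * 9.81 * 0.34
TE_max = 1049.67 * 0.34
TE_max = 356.9 kN

356.9


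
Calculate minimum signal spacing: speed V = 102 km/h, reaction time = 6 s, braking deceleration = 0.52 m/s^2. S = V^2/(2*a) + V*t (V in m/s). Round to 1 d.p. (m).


V = 102 / 3.6 = 28.3333 m/s
Braking distance = 28.3333^2 / (2*0.52) = 771.9017 m
Sighting distance = 28.3333 * 6 = 170.0 m
S = 771.9017 + 170.0 = 941.9 m

941.9


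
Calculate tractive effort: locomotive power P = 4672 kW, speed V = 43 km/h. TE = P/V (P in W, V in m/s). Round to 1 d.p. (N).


Convert: P = 4672 kW = 4672000 W
V = 43 / 3.6 = 11.9444 m/s
TE = 4672000 / 11.9444
TE = 391144.2 N

391144.2


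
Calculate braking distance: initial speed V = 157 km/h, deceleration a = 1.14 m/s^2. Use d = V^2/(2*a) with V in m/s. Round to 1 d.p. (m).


Convert speed: V = 157 / 3.6 = 43.6111 m/s
V^2 = 1901.929
d = 1901.929 / (2 * 1.14)
d = 1901.929 / 2.28
d = 834.2 m

834.2


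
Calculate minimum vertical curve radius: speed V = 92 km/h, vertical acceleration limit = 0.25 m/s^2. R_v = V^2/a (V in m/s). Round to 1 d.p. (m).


Convert speed: V = 92 / 3.6 = 25.5556 m/s
V^2 = 653.0864 m^2/s^2
R_v = 653.0864 / 0.25
R_v = 2612.3 m

2612.3


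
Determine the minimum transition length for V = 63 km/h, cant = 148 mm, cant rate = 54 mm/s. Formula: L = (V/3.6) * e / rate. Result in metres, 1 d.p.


Convert speed: V = 63 / 3.6 = 17.5 m/s
L = 17.5 * 148 / 54
L = 2590.0 / 54
L = 48.0 m

48.0


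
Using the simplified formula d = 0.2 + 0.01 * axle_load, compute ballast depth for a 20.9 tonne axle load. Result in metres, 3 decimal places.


d = 0.2 + 0.01 * 20.9
d = 0.2 + 0.209
d = 0.409 m

0.409


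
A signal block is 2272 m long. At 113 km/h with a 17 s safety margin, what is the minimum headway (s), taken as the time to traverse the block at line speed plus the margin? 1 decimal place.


V = 113 / 3.6 = 31.3889 m/s
Block traversal time = 2272 / 31.3889 = 72.3823 s
Headway = 72.3823 + 17
Headway = 89.4 s

89.4


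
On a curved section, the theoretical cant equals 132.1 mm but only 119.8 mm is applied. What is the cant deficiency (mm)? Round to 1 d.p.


Cant deficiency = equilibrium cant - actual cant
CD = 132.1 - 119.8
CD = 12.3 mm

12.3


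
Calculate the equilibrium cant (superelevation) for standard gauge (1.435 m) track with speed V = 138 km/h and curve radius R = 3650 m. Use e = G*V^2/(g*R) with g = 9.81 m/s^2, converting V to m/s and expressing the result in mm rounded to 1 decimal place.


Convert speed: V = 138 / 3.6 = 38.3333 m/s
Apply formula: e = 1.435 * 38.3333^2 / (9.81 * 3650)
e = 1.435 * 1469.4444 / 35806.5
e = 0.05889 m = 58.9 mm

58.9


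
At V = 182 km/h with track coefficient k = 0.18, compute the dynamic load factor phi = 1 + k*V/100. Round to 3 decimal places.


phi = 1 + k * V / 100
phi = 1 + 0.18 * 182 / 100
phi = 1 + 0.3276
phi = 1.328

1.328


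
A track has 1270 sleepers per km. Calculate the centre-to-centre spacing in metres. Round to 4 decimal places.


Spacing = 1000 m / number of sleepers
Spacing = 1000 / 1270
Spacing = 0.7874 m

0.7874


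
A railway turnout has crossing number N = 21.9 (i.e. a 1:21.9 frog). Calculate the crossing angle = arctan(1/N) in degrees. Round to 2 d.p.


1/N = 1/21.9 = 0.045662
angle = arctan(0.045662) = 0.04563 rad
angle = 0.04563 * 180/pi = 2.61 degrees

2.61


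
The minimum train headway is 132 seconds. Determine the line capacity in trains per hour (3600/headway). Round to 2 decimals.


Capacity = 3600 / headway
Capacity = 3600 / 132
Capacity = 27.27 trains/hour

27.27


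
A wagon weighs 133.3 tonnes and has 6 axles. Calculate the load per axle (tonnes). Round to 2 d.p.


Load per axle = total weight / number of axles
Load = 133.3 / 6
Load = 22.22 tonnes

22.22


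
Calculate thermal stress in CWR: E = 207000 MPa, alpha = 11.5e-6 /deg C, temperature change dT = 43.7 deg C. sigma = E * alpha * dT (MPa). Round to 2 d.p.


sigma = E * alpha * dT
sigma = 207000 * 11.5e-6 * 43.7
sigma = 2.3805 * 43.7
sigma = 104.03 MPa

104.03


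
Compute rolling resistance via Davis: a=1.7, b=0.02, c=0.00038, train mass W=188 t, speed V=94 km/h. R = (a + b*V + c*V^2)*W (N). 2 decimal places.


b*V = 0.02 * 94 = 1.88
c*V^2 = 0.00038 * 8836 = 3.35768
R_per_t = 1.7 + 1.88 + 3.35768 = 6.93768 N/t
R_total = 6.93768 * 188 = 1304.28 N

1304.28


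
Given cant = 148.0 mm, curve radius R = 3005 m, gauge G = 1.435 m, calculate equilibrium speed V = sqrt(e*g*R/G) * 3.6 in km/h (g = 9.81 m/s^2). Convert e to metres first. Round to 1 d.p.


Convert cant: e = 148.0 mm = 0.1480 m
V_ms = sqrt(0.1480 * 9.81 * 3005 / 1.435)
V_ms = sqrt(3040.348014) = 55.1394 m/s
V = 55.1394 * 3.6 = 198.5 km/h

198.5


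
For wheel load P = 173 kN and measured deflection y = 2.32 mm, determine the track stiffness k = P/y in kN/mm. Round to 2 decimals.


Track stiffness k = P / y
k = 173 / 2.32
k = 74.57 kN/mm

74.57


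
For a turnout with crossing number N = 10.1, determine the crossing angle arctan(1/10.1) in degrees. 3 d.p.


1/N = 1/10.1 = 0.09901
angle = arctan(0.09901) = 0.098688 rad
angle = 0.098688 * 180/pi = 5.654 degrees

5.654


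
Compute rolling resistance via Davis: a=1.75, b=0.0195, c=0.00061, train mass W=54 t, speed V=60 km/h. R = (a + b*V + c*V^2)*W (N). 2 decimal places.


b*V = 0.0195 * 60 = 1.17
c*V^2 = 0.00061 * 3600 = 2.196
R_per_t = 1.75 + 1.17 + 2.196 = 5.116 N/t
R_total = 5.116 * 54 = 276.26 N

276.26


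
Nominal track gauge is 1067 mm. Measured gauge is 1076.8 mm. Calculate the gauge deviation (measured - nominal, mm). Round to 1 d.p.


Deviation = measured - nominal
Deviation = 1076.8 - 1067
Deviation = 9.8 mm

9.8


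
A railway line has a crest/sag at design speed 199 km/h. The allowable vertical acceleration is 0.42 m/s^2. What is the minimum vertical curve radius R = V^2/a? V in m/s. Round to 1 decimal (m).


Convert speed: V = 199 / 3.6 = 55.2778 m/s
V^2 = 3055.6327 m^2/s^2
R_v = 3055.6327 / 0.42
R_v = 7275.3 m

7275.3


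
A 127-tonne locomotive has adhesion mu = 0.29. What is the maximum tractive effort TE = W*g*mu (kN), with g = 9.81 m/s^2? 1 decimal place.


TE_max = W * g * mu
TE_max = 127 * 9.81 * 0.29
TE_max = 1245.87 * 0.29
TE_max = 361.3 kN

361.3


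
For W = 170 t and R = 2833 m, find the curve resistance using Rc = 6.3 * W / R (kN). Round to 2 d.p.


Rc = 6.3 * W / R
Rc = 6.3 * 170 / 2833
Rc = 1071.0 / 2833
Rc = 0.38 kN

0.38


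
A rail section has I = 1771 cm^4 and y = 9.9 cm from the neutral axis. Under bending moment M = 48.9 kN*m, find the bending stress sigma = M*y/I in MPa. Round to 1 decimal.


Convert units:
M = 48.9 kN*m = 48900000 N*mm
y = 9.9 cm = 99 mm
I = 1771 cm^4 = 17710000 mm^4
sigma = 48900000 * 99 / 17710000
sigma = 273.4 MPa

273.4


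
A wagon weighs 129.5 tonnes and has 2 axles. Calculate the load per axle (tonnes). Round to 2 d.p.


Load per axle = total weight / number of axles
Load = 129.5 / 2
Load = 64.75 tonnes

64.75


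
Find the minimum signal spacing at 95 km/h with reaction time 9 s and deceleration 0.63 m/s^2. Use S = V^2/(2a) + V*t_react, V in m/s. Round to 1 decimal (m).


V = 95 / 3.6 = 26.3889 m/s
Braking distance = 26.3889^2 / (2*0.63) = 552.6773 m
Sighting distance = 26.3889 * 9 = 237.5 m
S = 552.6773 + 237.5 = 790.2 m

790.2


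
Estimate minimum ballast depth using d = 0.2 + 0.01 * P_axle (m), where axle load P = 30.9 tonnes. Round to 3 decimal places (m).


d = 0.2 + 0.01 * 30.9
d = 0.2 + 0.309
d = 0.509 m

0.509


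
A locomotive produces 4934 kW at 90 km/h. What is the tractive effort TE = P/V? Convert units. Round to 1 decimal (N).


Convert: P = 4934 kW = 4934000 W
V = 90 / 3.6 = 25.0 m/s
TE = 4934000 / 25.0
TE = 197360.0 N

197360.0


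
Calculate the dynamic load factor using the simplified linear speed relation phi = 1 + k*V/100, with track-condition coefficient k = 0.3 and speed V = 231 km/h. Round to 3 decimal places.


phi = 1 + k * V / 100
phi = 1 + 0.3 * 231 / 100
phi = 1 + 0.693
phi = 1.693

1.693


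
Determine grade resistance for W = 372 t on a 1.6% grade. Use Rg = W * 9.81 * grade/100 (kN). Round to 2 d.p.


Rg = W * 9.81 * grade / 100
Rg = 372 * 9.81 * 1.6 / 100
Rg = 3649.32 * 0.016
Rg = 58.39 kN

58.39


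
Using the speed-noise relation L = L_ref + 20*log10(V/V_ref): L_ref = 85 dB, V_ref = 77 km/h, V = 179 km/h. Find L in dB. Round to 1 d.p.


V/V_ref = 179 / 77 = 2.324675
log10(2.324675) = 0.366362
20 * 0.366362 = 7.3272
L = 85 + 7.3272 = 92.3 dB

92.3


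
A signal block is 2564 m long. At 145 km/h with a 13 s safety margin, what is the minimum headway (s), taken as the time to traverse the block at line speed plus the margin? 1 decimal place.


V = 145 / 3.6 = 40.2778 m/s
Block traversal time = 2564 / 40.2778 = 63.6579 s
Headway = 63.6579 + 13
Headway = 76.7 s

76.7


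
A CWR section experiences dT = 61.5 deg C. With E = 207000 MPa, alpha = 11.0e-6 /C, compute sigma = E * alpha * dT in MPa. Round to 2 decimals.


sigma = E * alpha * dT
sigma = 207000 * 11.0e-6 * 61.5
sigma = 2.277 * 61.5
sigma = 140.04 MPa

140.04


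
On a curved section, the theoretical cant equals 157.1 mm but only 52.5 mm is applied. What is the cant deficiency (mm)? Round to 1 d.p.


Cant deficiency = equilibrium cant - actual cant
CD = 157.1 - 52.5
CD = 104.6 mm

104.6


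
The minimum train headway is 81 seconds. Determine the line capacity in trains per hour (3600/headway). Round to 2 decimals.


Capacity = 3600 / headway
Capacity = 3600 / 81
Capacity = 44.44 trains/hour

44.44


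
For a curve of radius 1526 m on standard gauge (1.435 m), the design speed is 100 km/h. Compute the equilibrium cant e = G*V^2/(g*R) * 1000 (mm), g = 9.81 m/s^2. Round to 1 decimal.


Convert speed: V = 100 / 3.6 = 27.7778 m/s
Apply formula: e = 1.435 * 27.7778^2 / (9.81 * 1526)
e = 1.435 * 771.6049 / 14970.06
e = 0.073965 m = 74.0 mm

74.0


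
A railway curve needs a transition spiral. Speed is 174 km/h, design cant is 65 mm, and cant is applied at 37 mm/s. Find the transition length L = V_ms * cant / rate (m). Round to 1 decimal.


Convert speed: V = 174 / 3.6 = 48.3333 m/s
L = 48.3333 * 65 / 37
L = 3141.6667 / 37
L = 84.9 m

84.9


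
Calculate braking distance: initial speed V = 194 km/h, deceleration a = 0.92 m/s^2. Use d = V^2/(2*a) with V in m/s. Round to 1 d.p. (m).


Convert speed: V = 194 / 3.6 = 53.8889 m/s
V^2 = 2904.0123
d = 2904.0123 / (2 * 0.92)
d = 2904.0123 / 1.84
d = 1578.3 m

1578.3


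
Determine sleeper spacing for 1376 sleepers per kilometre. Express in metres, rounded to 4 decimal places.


Spacing = 1000 m / number of sleepers
Spacing = 1000 / 1376
Spacing = 0.7267 m

0.7267


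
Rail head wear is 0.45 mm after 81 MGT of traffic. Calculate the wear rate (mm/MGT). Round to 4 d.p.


Wear rate = total wear / cumulative tonnage
Rate = 0.45 / 81
Rate = 0.0056 mm/MGT

0.0056


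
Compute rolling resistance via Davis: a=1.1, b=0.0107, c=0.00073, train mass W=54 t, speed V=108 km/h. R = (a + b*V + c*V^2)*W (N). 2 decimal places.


b*V = 0.0107 * 108 = 1.1556
c*V^2 = 0.00073 * 11664 = 8.51472
R_per_t = 1.1 + 1.1556 + 8.51472 = 10.77032 N/t
R_total = 10.77032 * 54 = 581.60 N

581.60


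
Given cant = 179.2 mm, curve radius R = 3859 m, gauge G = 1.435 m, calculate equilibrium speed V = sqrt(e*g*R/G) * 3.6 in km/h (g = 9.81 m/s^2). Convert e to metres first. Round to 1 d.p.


Convert cant: e = 179.2 mm = 0.1792 m
V_ms = sqrt(0.1792 * 9.81 * 3859 / 1.435)
V_ms = sqrt(4727.482068) = 68.7567 m/s
V = 68.7567 * 3.6 = 247.5 km/h

247.5


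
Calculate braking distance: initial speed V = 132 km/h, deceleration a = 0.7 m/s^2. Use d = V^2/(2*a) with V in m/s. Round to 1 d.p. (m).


Convert speed: V = 132 / 3.6 = 36.6667 m/s
V^2 = 1344.4444
d = 1344.4444 / (2 * 0.7)
d = 1344.4444 / 1.4
d = 960.3 m

960.3


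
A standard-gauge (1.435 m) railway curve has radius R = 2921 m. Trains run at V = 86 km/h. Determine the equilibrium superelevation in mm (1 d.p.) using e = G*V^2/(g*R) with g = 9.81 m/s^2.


Convert speed: V = 86 / 3.6 = 23.8889 m/s
Apply formula: e = 1.435 * 23.8889^2 / (9.81 * 2921)
e = 1.435 * 570.679 / 28655.01
e = 0.028579 m = 28.6 mm

28.6


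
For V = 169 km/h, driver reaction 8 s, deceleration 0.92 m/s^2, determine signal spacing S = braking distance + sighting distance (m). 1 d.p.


V = 169 / 3.6 = 46.9444 m/s
Braking distance = 46.9444^2 / (2*0.92) = 1197.707 m
Sighting distance = 46.9444 * 8 = 375.5556 m
S = 1197.707 + 375.5556 = 1573.3 m

1573.3


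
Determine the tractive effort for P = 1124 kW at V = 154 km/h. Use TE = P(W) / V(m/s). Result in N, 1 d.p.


Convert: P = 1124 kW = 1124000 W
V = 154 / 3.6 = 42.7778 m/s
TE = 1124000 / 42.7778
TE = 26275.3 N

26275.3


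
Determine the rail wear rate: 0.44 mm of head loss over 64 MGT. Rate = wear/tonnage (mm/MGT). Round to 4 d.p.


Wear rate = total wear / cumulative tonnage
Rate = 0.44 / 64
Rate = 0.0069 mm/MGT

0.0069


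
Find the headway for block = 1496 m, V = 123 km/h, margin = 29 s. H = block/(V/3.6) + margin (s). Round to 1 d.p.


V = 123 / 3.6 = 34.1667 m/s
Block traversal time = 1496 / 34.1667 = 43.7854 s
Headway = 43.7854 + 29
Headway = 72.8 s

72.8


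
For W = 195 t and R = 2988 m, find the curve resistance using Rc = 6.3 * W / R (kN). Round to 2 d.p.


Rc = 6.3 * W / R
Rc = 6.3 * 195 / 2988
Rc = 1228.5 / 2988
Rc = 0.41 kN

0.41


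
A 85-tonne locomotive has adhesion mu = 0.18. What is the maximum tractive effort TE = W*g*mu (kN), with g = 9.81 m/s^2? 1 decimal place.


TE_max = W * g * mu
TE_max = 85 * 9.81 * 0.18
TE_max = 833.85 * 0.18
TE_max = 150.1 kN

150.1


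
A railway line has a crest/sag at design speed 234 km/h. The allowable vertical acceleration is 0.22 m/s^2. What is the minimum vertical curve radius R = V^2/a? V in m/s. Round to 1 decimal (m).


Convert speed: V = 234 / 3.6 = 65.0 m/s
V^2 = 4225.0 m^2/s^2
R_v = 4225.0 / 0.22
R_v = 19204.5 m

19204.5


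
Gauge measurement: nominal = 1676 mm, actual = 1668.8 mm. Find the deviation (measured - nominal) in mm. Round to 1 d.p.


Deviation = measured - nominal
Deviation = 1668.8 - 1676
Deviation = -7.2 mm

-7.2


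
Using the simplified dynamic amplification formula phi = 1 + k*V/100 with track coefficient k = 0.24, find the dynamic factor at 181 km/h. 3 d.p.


phi = 1 + k * V / 100
phi = 1 + 0.24 * 181 / 100
phi = 1 + 0.4344
phi = 1.434

1.434


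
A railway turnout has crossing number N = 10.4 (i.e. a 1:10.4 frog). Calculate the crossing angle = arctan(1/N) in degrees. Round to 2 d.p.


1/N = 1/10.4 = 0.096154
angle = arctan(0.096154) = 0.095859 rad
angle = 0.095859 * 180/pi = 5.49 degrees

5.49


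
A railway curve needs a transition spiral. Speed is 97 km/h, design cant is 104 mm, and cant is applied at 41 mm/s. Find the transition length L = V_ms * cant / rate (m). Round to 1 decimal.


Convert speed: V = 97 / 3.6 = 26.9444 m/s
L = 26.9444 * 104 / 41
L = 2802.2222 / 41
L = 68.3 m

68.3


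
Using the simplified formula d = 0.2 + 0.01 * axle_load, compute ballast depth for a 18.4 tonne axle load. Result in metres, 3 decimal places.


d = 0.2 + 0.01 * 18.4
d = 0.2 + 0.184
d = 0.384 m

0.384


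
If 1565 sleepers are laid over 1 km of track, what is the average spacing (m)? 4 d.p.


Spacing = 1000 m / number of sleepers
Spacing = 1000 / 1565
Spacing = 0.6390 m

0.6390


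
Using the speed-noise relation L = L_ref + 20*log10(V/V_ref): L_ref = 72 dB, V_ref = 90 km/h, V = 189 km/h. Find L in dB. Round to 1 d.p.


V/V_ref = 189 / 90 = 2.1
log10(2.1) = 0.322219
20 * 0.322219 = 6.4444
L = 72 + 6.4444 = 78.4 dB

78.4


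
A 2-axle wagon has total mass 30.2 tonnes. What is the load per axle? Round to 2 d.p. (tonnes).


Load per axle = total weight / number of axles
Load = 30.2 / 2
Load = 15.10 tonnes

15.10


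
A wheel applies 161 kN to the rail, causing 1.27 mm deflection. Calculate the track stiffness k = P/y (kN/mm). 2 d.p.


Track stiffness k = P / y
k = 161 / 1.27
k = 126.77 kN/mm

126.77


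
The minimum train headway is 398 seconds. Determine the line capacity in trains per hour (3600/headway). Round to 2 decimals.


Capacity = 3600 / headway
Capacity = 3600 / 398
Capacity = 9.05 trains/hour

9.05


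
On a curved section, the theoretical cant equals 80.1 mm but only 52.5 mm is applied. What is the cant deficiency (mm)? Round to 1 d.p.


Cant deficiency = equilibrium cant - actual cant
CD = 80.1 - 52.5
CD = 27.6 mm

27.6


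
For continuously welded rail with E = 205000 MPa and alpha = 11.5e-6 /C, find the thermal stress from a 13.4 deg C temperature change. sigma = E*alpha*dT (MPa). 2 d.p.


sigma = E * alpha * dT
sigma = 205000 * 11.5e-6 * 13.4
sigma = 2.3575 * 13.4
sigma = 31.59 MPa

31.59


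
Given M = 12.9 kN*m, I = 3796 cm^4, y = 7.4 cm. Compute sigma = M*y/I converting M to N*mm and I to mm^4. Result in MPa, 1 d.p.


Convert units:
M = 12.9 kN*m = 12900000 N*mm
y = 7.4 cm = 74 mm
I = 3796 cm^4 = 37960000 mm^4
sigma = 12900000 * 74 / 37960000
sigma = 25.1 MPa

25.1


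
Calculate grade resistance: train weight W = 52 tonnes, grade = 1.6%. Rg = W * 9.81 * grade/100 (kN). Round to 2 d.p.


Rg = W * 9.81 * grade / 100
Rg = 52 * 9.81 * 1.6 / 100
Rg = 510.12 * 0.016
Rg = 8.16 kN

8.16


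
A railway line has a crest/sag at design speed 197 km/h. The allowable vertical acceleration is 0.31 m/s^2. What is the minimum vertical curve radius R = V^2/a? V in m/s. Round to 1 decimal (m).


Convert speed: V = 197 / 3.6 = 54.7222 m/s
V^2 = 2994.5216 m^2/s^2
R_v = 2994.5216 / 0.31
R_v = 9659.7 m

9659.7


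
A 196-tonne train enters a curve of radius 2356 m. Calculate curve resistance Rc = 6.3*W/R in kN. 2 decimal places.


Rc = 6.3 * W / R
Rc = 6.3 * 196 / 2356
Rc = 1234.8 / 2356
Rc = 0.52 kN

0.52


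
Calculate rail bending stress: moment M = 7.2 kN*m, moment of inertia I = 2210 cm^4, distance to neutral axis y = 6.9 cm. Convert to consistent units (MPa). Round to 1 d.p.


Convert units:
M = 7.2 kN*m = 7200000 N*mm
y = 6.9 cm = 69 mm
I = 2210 cm^4 = 22100000 mm^4
sigma = 7200000 * 69 / 22100000
sigma = 22.5 MPa

22.5


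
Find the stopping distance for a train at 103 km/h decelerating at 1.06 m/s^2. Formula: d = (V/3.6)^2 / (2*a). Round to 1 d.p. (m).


Convert speed: V = 103 / 3.6 = 28.6111 m/s
V^2 = 818.5957
d = 818.5957 / (2 * 1.06)
d = 818.5957 / 2.12
d = 386.1 m

386.1


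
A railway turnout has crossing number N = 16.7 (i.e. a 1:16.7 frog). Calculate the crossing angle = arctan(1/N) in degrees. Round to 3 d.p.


1/N = 1/16.7 = 0.05988
angle = arctan(0.05988) = 0.059809 rad
angle = 0.059809 * 180/pi = 3.427 degrees

3.427


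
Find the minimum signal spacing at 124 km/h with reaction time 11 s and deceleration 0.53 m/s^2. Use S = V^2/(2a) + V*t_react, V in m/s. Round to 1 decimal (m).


V = 124 / 3.6 = 34.4444 m/s
Braking distance = 34.4444^2 / (2*0.53) = 1119.2639 m
Sighting distance = 34.4444 * 11 = 378.8889 m
S = 1119.2639 + 378.8889 = 1498.2 m

1498.2


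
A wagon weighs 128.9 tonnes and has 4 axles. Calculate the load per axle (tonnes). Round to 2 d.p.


Load per axle = total weight / number of axles
Load = 128.9 / 4
Load = 32.23 tonnes

32.23


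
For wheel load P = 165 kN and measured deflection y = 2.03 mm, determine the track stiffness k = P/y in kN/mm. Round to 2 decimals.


Track stiffness k = P / y
k = 165 / 2.03
k = 81.28 kN/mm

81.28


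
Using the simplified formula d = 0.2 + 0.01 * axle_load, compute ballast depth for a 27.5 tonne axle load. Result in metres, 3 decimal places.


d = 0.2 + 0.01 * 27.5
d = 0.2 + 0.275
d = 0.475 m

0.475


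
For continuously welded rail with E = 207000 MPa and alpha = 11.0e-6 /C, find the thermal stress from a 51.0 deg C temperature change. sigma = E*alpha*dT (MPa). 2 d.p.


sigma = E * alpha * dT
sigma = 207000 * 11.0e-6 * 51.0
sigma = 2.277 * 51.0
sigma = 116.13 MPa

116.13


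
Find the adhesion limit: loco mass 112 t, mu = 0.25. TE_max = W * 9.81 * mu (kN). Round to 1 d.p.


TE_max = W * g * mu
TE_max = 112 * 9.81 * 0.25
TE_max = 1098.72 * 0.25
TE_max = 274.7 kN

274.7


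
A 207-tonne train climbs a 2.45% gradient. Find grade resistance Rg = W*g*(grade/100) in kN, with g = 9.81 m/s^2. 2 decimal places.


Rg = W * 9.81 * grade / 100
Rg = 207 * 9.81 * 2.45 / 100
Rg = 2030.67 * 0.0245
Rg = 49.75 kN

49.75


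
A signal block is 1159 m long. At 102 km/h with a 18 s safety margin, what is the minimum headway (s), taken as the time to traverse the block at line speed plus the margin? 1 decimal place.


V = 102 / 3.6 = 28.3333 m/s
Block traversal time = 1159 / 28.3333 = 40.9059 s
Headway = 40.9059 + 18
Headway = 58.9 s

58.9
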